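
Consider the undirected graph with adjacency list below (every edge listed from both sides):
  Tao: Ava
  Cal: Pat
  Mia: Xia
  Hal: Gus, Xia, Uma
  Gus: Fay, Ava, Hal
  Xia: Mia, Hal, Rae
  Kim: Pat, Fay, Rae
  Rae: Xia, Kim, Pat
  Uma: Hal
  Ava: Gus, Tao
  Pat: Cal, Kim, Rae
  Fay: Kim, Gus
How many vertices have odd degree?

Degrees: Tao:1, Cal:1, Mia:1, Hal:3, Gus:3, Xia:3, Kim:3, Rae:3, Uma:1, Ava:2, Pat:3, Fay:2
Odd-degree vertices: Tao, Cal, Mia, Hal, Gus, Xia, Kim, Rae, Uma, Pat.

10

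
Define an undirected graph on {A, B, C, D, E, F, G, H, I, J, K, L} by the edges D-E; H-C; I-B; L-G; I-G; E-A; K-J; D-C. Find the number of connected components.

Component: {F}
Component: {J, K}
Component: {B, G, I, L}
Component: {A, C, D, E, H}

4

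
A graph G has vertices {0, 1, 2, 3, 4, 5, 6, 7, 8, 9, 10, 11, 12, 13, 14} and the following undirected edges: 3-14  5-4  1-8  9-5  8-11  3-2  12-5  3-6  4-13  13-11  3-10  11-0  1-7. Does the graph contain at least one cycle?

No

The graph has 15 vertices, 13 edges, and 2 connected components.
Since 13 = 15 - 2, the graph is a forest and contains no cycle.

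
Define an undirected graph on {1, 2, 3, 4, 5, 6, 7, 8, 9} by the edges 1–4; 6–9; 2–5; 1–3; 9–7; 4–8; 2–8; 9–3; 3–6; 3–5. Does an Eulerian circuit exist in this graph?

No

Degrees: 1:2, 2:2, 3:4, 4:2, 5:2, 6:2, 7:1, 8:2, 9:3
7, 9 have odd degree; an Eulerian circuit needs every degree to be even, so none exists.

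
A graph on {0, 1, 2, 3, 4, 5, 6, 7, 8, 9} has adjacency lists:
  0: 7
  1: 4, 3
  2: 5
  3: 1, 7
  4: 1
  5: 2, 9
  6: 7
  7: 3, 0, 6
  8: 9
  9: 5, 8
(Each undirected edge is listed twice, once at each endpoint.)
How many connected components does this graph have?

Component: {2, 5, 8, 9}
Component: {0, 1, 3, 4, 6, 7}

2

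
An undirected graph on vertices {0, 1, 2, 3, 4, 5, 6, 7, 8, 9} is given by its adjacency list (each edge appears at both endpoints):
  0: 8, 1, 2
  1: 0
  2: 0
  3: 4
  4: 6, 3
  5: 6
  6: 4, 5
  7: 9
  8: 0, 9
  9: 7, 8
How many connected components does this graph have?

Component: {3, 4, 5, 6}
Component: {0, 1, 2, 7, 8, 9}

2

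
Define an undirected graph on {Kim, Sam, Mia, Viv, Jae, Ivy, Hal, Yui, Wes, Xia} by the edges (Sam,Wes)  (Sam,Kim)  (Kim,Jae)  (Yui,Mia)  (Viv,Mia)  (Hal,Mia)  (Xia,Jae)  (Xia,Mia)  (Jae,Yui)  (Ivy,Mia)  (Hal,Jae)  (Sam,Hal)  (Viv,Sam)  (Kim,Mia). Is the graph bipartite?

Yes

Partition the vertices as {Sam, Mia, Jae} vs {Kim, Viv, Ivy, Hal, Yui, Wes, Xia}. Each listed edge has one endpoint in each part, so the graph is bipartite.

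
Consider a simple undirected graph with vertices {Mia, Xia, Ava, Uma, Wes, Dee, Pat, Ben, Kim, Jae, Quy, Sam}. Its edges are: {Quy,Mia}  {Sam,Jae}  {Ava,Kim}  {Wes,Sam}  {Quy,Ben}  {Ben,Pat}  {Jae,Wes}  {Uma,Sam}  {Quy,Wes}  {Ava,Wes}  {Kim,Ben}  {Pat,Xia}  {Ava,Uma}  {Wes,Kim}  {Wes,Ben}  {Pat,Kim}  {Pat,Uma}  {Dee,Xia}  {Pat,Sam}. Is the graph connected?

A breadth-first search from Mia visits Mia, Quy, Ben, Wes, Pat, Kim, Ava, Sam, Jae, Xia, Uma, Dee — all 12 vertices — so the graph is connected.

Yes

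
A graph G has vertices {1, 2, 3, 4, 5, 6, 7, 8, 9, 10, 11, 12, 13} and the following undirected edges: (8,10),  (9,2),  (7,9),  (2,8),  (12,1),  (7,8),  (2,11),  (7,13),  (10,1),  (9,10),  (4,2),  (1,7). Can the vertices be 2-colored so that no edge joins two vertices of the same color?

Partition the vertices as {2, 3, 5, 6, 7, 10, 12} vs {1, 4, 8, 9, 11, 13}. Each listed edge has one endpoint in each part, so the graph is bipartite.

Yes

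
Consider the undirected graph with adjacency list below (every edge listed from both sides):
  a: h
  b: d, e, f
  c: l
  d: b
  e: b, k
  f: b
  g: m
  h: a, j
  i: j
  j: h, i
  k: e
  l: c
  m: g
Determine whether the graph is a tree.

|V| = 13, |E| = 9.
It is not connected, so it is not a tree.

No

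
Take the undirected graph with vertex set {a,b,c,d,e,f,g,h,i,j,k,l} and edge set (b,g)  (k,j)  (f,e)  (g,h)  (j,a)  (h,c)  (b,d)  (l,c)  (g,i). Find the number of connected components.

3

Component: {e, f}
Component: {a, j, k}
Component: {b, c, d, g, h, i, l}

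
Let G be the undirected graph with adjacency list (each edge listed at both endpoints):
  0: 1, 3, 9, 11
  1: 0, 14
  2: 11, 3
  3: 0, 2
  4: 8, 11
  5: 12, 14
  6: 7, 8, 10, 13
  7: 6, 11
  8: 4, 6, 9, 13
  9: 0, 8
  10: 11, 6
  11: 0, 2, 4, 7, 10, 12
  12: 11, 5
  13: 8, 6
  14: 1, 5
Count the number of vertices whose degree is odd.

Degrees: 0:4, 1:2, 2:2, 3:2, 4:2, 5:2, 6:4, 7:2, 8:4, 9:2, 10:2, 11:6, 12:2, 13:2, 14:2
Odd-degree vertices: none.

0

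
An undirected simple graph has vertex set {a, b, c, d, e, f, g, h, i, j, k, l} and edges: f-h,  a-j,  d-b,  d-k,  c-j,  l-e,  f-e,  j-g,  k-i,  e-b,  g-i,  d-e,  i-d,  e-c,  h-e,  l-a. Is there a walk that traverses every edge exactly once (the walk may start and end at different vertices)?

Yes

Degrees: a:2, b:2, c:2, d:4, e:6, f:2, g:2, h:2, i:3, j:3, k:2, l:2
Odd-degree vertices: i, j (2 total).
The non-isolated vertices are connected and exactly 2 have odd degree, so an Eulerian trail exists (from i to j).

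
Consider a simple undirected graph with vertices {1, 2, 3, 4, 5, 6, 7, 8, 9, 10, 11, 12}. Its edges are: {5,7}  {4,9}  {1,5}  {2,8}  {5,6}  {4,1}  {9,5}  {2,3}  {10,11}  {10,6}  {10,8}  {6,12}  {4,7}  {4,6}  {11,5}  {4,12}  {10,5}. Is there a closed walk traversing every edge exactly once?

Degrees: 1:2, 2:2, 3:1, 4:5, 5:6, 6:4, 7:2, 8:2, 9:2, 10:4, 11:2, 12:2
Vertices with odd degree: 3, 4. An Eulerian circuit requires all degrees even.

No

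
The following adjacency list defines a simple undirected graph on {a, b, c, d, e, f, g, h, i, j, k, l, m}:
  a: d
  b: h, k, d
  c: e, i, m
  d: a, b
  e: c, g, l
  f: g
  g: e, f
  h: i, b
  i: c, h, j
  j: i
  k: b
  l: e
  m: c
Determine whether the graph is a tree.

|V| = 13, |E| = 12.
Connected and |E| = |V| - 1, which characterizes a tree.

Yes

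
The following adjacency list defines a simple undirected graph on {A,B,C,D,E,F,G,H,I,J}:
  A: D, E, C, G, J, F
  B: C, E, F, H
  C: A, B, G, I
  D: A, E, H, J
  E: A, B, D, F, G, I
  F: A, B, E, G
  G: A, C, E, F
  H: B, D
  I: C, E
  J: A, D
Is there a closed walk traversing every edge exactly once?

Degrees: A:6, B:4, C:4, D:4, E:6, F:4, G:4, H:2, I:2, J:2
All degrees are even and the non-isolated vertices are connected — an Eulerian circuit exists.

Yes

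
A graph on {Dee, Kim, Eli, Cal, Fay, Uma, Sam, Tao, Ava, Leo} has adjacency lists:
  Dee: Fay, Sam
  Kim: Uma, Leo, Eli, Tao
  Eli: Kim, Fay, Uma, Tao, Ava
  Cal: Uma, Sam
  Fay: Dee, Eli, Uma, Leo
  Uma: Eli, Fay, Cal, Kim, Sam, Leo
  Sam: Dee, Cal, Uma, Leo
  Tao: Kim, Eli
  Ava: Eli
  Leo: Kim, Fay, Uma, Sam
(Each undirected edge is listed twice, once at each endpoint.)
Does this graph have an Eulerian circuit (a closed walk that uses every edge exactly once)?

Degrees: Dee:2, Kim:4, Eli:5, Cal:2, Fay:4, Uma:6, Sam:4, Tao:2, Ava:1, Leo:4
Eli, Ava have odd degree; an Eulerian circuit needs every degree to be even, so none exists.

No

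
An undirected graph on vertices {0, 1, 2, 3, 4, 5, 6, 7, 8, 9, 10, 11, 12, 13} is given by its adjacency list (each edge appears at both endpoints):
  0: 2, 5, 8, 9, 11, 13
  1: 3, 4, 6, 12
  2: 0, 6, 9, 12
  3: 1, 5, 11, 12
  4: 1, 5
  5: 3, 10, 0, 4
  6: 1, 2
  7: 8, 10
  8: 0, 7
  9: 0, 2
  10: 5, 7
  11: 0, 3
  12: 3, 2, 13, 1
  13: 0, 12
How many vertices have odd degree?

0

Degrees: 0:6, 1:4, 2:4, 3:4, 4:2, 5:4, 6:2, 7:2, 8:2, 9:2, 10:2, 11:2, 12:4, 13:2
Odd-degree vertices: none.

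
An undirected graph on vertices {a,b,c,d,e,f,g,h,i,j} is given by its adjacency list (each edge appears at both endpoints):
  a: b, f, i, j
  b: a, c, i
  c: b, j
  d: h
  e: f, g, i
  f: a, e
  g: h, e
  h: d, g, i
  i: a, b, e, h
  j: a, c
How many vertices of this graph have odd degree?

4

Degrees: a:4, b:3, c:2, d:1, e:3, f:2, g:2, h:3, i:4, j:2
Odd-degree vertices: b, d, e, h.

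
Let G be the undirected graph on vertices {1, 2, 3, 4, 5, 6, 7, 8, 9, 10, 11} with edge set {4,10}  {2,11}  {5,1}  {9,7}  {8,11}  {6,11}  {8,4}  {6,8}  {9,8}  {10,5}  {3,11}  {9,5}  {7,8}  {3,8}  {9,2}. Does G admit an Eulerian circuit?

Degrees: 1:1, 2:2, 3:2, 4:2, 5:3, 6:2, 7:2, 8:6, 9:4, 10:2, 11:4
Vertices with odd degree: 1, 5. An Eulerian circuit requires all degrees even.

No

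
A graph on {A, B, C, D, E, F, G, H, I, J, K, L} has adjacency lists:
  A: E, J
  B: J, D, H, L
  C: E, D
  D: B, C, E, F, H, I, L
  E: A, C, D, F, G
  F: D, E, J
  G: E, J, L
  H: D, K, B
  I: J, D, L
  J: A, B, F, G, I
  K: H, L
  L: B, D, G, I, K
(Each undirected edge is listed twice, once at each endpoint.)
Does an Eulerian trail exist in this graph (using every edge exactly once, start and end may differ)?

No

Degrees: A:2, B:4, C:2, D:7, E:5, F:3, G:3, H:3, I:3, J:5, K:2, L:5
Odd-degree vertices: D, E, F, G, H, I, J, L (8 total).
With 8 odd-degree vertices (more than two), no single trail can use every edge.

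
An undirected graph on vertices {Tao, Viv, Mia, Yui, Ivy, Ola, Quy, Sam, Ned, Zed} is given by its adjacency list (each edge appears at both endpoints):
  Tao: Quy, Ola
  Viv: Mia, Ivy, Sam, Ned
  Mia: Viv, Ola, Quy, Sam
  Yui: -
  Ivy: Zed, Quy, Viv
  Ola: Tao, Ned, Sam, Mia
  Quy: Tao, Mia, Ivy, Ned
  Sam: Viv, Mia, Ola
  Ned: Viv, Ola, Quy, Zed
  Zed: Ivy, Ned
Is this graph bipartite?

Sam-Mia-Viv-Sam is an odd cycle (length 3), and a bipartite graph can contain only even cycles.

No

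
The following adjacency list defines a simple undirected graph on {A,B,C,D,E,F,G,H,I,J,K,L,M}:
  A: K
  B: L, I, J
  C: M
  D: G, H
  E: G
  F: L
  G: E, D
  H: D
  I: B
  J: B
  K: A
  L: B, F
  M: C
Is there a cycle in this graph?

No

The graph has 13 vertices, 9 edges, and 4 connected components.
Since 9 = 13 - 4, the graph is a forest and contains no cycle.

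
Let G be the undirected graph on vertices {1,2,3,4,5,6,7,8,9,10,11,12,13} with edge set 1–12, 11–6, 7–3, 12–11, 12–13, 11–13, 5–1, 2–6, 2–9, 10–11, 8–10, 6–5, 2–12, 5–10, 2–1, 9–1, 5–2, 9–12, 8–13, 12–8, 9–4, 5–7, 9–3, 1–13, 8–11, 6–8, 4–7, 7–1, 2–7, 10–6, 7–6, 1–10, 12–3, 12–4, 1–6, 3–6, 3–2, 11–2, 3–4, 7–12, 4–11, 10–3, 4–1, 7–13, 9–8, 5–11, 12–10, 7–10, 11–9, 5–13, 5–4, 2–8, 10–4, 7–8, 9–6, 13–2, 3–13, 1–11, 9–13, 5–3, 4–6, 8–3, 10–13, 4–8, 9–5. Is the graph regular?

Yes

Degrees: 1:10, 2:10, 3:10, 4:10, 5:10, 6:10, 7:10, 8:10, 9:10, 10:10, 11:10, 12:10, 13:10
All degrees equal 10; the graph is regular.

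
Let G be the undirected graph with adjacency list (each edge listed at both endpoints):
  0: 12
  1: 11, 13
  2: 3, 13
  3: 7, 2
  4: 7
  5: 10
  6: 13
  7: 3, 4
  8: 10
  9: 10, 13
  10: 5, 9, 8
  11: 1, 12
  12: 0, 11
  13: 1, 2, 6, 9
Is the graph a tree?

|V| = 14, |E| = 13.
Connected and |E| = |V| - 1, which characterizes a tree.

Yes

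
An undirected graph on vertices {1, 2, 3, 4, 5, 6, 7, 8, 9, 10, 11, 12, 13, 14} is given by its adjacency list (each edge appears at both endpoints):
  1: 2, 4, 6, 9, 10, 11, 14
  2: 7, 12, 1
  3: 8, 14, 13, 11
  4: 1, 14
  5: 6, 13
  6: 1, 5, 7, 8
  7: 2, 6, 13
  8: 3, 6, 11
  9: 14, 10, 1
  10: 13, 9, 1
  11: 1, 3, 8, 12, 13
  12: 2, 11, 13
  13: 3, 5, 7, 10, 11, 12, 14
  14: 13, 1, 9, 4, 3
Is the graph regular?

Degrees: 1:7, 2:3, 3:4, 4:2, 5:2, 6:4, 7:3, 8:3, 9:3, 10:3, 11:5, 12:3, 13:7, 14:5
Degrees are not all equal (e.g. deg(4)=2 but deg(1)=7); not regular.

No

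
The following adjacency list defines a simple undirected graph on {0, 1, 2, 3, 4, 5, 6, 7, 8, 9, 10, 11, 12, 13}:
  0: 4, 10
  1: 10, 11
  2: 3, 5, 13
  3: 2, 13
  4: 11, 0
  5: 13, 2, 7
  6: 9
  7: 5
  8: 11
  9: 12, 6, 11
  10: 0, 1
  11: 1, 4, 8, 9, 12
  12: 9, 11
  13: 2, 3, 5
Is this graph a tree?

No

The graph has 14 vertices and 16 edges.
It splits into 2 components, so it cannot be a tree.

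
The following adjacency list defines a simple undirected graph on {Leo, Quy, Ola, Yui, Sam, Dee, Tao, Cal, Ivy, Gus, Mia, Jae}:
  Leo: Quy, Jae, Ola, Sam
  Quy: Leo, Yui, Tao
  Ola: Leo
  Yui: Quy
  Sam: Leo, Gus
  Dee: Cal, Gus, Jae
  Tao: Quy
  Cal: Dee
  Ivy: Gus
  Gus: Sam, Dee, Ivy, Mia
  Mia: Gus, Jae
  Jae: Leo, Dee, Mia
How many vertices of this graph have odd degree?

Degrees: Leo:4, Quy:3, Ola:1, Yui:1, Sam:2, Dee:3, Tao:1, Cal:1, Ivy:1, Gus:4, Mia:2, Jae:3
Odd-degree vertices: Quy, Ola, Yui, Dee, Tao, Cal, Ivy, Jae.

8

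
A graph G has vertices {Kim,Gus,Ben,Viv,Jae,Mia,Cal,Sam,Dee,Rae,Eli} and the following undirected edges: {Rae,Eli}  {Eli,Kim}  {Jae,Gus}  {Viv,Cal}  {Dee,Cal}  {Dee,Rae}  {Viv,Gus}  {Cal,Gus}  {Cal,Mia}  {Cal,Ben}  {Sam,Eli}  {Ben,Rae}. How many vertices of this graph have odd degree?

8

Degrees: Kim:1, Gus:3, Ben:2, Viv:2, Jae:1, Mia:1, Cal:5, Sam:1, Dee:2, Rae:3, Eli:3
Odd-degree vertices: Kim, Gus, Jae, Mia, Cal, Sam, Rae, Eli.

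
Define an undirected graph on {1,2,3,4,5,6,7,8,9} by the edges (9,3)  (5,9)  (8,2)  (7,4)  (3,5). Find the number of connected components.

Component: {1}
Component: {6}
Component: {2, 8}
Component: {4, 7}
Component: {3, 5, 9}

5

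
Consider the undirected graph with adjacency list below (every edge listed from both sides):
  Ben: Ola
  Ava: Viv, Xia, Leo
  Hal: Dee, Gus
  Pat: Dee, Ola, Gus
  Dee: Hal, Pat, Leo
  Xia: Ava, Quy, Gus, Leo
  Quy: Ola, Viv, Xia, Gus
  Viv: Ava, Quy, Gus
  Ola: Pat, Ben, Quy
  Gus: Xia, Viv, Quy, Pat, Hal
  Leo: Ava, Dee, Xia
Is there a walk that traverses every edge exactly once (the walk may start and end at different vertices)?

Degrees: Ben:1, Ava:3, Hal:2, Pat:3, Dee:3, Xia:4, Quy:4, Viv:3, Ola:3, Gus:5, Leo:3
Odd-degree vertices: Ben, Ava, Pat, Dee, Viv, Ola, Gus, Leo (8 total).
With 8 odd-degree vertices (more than two), no single trail can use every edge.

No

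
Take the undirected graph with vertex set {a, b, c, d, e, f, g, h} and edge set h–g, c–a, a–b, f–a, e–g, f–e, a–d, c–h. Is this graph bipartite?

A valid 2-coloring puts {b, c, d, f, g} on one side and {a, e, h} on the other; every edge crosses between the two sides.

Yes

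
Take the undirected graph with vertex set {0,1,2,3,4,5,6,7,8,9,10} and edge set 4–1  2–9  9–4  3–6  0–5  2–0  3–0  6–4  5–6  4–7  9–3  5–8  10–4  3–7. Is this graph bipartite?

A valid 2-coloring puts {2, 3, 4, 5} on one side and {0, 1, 6, 7, 8, 9, 10} on the other; every edge crosses between the two sides.

Yes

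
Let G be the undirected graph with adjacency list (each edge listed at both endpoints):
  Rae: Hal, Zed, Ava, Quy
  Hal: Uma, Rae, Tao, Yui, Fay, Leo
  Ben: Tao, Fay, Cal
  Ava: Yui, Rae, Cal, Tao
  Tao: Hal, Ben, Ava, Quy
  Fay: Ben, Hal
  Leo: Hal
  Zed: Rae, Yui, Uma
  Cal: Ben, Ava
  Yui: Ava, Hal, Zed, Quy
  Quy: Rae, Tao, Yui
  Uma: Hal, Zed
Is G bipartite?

A valid 2-coloring puts {Hal, Ben, Ava, Zed, Quy} on one side and {Rae, Tao, Fay, Leo, Cal, Yui, Uma} on the other; every edge crosses between the two sides.

Yes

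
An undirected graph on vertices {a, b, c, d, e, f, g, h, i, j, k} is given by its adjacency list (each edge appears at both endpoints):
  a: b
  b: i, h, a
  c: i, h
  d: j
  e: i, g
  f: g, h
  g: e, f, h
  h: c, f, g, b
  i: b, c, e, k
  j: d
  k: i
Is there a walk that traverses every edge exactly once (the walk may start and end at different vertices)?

Degrees: a:1, b:3, c:2, d:1, e:2, f:2, g:3, h:4, i:4, j:1, k:1
Odd-degree vertices: a, b, d, g, j, k (6 total).
With 6 odd-degree vertices (more than two), no single trail can use every edge.

No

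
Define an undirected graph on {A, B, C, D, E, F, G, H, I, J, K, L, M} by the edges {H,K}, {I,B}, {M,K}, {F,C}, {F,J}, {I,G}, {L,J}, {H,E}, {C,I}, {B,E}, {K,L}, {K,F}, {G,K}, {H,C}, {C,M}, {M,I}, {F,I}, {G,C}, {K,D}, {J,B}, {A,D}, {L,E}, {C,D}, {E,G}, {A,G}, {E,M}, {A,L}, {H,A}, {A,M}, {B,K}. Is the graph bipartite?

No

The cycle I-C-M-I has length 3, which is odd, so the graph is not bipartite.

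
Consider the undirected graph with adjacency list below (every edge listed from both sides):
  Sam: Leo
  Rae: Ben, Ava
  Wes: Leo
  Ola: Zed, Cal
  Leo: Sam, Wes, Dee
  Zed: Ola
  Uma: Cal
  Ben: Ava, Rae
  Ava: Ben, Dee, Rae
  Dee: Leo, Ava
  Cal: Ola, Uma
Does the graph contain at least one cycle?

Yes

|V| = 11, |E| = 10, number of components = 2.
Since 10 > 11 - 2, a cycle must exist; for instance Ava-Ben-Rae-Ava.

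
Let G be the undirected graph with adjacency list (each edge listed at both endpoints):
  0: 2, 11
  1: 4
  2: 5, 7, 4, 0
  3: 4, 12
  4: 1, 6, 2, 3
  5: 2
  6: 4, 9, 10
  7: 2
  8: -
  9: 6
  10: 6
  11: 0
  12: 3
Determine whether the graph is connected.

Component: {8}
Component: {0, 1, 2, 3, 4, 5, 6, 7, 9, 10, 11, 12}
There are 2 separate components, so the graph is not connected.

No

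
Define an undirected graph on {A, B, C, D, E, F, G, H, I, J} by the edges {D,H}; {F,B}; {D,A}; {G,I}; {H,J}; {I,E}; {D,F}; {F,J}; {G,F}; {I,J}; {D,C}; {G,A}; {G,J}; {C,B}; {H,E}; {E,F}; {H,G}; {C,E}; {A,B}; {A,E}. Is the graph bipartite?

The cycle H-G-J-H has length 3, which is odd, so the graph is not bipartite.

No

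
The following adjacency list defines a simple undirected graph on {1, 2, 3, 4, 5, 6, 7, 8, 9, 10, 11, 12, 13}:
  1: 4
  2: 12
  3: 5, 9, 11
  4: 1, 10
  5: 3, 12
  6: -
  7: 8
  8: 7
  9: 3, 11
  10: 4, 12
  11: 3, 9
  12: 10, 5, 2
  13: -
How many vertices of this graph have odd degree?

6

Degrees: 1:1, 2:1, 3:3, 4:2, 5:2, 6:0, 7:1, 8:1, 9:2, 10:2, 11:2, 12:3, 13:0
Odd-degree vertices: 1, 2, 3, 7, 8, 12.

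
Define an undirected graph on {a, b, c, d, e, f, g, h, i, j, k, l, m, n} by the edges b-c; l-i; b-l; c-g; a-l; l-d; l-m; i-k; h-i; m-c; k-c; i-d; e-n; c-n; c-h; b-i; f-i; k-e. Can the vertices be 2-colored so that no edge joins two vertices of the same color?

No

d-l-i-d is an odd cycle (length 3), and a bipartite graph can contain only even cycles.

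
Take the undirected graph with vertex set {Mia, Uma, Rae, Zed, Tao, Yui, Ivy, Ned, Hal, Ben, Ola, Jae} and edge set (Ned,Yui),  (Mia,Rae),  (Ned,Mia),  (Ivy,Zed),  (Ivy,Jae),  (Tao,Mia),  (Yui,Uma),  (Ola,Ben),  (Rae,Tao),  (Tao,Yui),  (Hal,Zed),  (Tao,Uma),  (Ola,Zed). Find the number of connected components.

Component: {Mia, Uma, Rae, Tao, Yui, Ned}
Component: {Zed, Ivy, Hal, Ben, Ola, Jae}

2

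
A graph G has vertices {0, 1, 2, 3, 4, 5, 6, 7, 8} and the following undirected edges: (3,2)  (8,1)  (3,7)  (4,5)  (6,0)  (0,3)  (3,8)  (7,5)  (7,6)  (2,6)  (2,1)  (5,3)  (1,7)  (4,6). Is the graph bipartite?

No

The cycle 3-5-7-3 has length 3, which is odd, so the graph is not bipartite.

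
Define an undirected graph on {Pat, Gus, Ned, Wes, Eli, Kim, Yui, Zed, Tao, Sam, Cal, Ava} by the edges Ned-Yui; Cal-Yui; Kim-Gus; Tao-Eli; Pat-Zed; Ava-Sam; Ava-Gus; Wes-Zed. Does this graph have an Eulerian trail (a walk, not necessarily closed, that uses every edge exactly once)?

Degrees: Pat:1, Gus:2, Ned:1, Wes:1, Eli:1, Kim:1, Yui:2, Zed:2, Tao:1, Sam:1, Cal:1, Ava:2
Odd-degree vertices: Pat, Ned, Wes, Eli, Kim, Tao, Sam, Cal (8 total).
With 8 odd-degree vertices (more than two), no single trail can use every edge.

No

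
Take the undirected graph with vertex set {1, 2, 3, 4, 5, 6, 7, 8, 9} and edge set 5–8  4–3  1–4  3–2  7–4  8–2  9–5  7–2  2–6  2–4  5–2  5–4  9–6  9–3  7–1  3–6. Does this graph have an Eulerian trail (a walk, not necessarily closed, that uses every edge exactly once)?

No

Degrees: 1:2, 2:6, 3:4, 4:5, 5:4, 6:3, 7:3, 8:2, 9:3
Odd-degree vertices: 4, 6, 7, 9 (4 total).
An Eulerian trail requires 0 or 2 odd-degree vertices; here there are 4.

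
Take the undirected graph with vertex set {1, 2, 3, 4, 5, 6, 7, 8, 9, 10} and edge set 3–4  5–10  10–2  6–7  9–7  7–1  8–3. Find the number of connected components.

Component: {2, 5, 10}
Component: {3, 4, 8}
Component: {1, 6, 7, 9}

3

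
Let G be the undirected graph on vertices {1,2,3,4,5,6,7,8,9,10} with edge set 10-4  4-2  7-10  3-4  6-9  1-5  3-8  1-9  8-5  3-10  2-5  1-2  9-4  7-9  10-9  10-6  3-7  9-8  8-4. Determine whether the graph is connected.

Yes

Starting from 1 and exploring outward reaches every vertex (1, 5, 2, 9, 8, 4, 7, 6, 10, 3); the graph is connected.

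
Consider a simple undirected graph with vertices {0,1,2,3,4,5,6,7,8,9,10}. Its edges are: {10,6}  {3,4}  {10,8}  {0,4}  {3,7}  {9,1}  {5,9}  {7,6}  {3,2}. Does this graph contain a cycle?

No

|V| = 11, |E| = 9, number of components = 2.
A forest on 11 vertices with 2 components has exactly 9 edges, which matches — so no cycle.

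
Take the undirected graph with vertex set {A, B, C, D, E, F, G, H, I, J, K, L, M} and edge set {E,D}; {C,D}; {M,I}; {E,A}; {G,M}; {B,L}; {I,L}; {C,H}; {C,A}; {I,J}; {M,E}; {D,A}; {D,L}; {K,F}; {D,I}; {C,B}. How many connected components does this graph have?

Component: {F, K}
Component: {A, B, C, D, E, G, H, I, J, L, M}

2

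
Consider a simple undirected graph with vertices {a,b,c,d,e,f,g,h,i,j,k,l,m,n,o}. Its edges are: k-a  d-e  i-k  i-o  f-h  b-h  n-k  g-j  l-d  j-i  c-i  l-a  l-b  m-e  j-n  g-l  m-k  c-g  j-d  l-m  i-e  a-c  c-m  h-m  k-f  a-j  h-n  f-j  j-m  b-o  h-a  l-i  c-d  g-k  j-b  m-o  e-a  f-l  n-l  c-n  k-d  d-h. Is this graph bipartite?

Yes

Partition the vertices as {c, e, h, j, k, l, o} vs {a, b, d, f, g, i, m, n}. Each listed edge has one endpoint in each part, so the graph is bipartite.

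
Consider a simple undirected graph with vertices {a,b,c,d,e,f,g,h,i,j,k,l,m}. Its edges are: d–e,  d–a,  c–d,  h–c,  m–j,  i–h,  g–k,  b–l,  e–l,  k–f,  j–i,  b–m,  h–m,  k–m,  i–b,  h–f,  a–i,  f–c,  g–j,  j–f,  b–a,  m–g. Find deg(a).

3

Neighbors of a: b, d, i.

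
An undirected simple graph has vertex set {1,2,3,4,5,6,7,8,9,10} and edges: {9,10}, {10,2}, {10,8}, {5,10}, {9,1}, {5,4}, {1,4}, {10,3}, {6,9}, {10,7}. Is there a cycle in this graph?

Yes

|V| = 10, |E| = 10, number of components = 1.
Since 10 > 10 - 1, a cycle must exist; for instance 1-4-5-10-9-1.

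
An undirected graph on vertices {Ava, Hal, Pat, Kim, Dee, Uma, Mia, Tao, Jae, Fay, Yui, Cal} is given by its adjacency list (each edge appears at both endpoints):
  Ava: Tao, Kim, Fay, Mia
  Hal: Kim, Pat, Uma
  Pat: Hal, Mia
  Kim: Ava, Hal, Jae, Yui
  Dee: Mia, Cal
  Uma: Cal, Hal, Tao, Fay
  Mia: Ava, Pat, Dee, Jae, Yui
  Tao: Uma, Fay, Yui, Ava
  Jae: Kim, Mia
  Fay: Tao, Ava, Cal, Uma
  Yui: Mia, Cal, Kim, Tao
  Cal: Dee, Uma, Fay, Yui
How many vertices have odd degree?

2

Degrees: Ava:4, Hal:3, Pat:2, Kim:4, Dee:2, Uma:4, Mia:5, Tao:4, Jae:2, Fay:4, Yui:4, Cal:4
Odd-degree vertices: Hal, Mia.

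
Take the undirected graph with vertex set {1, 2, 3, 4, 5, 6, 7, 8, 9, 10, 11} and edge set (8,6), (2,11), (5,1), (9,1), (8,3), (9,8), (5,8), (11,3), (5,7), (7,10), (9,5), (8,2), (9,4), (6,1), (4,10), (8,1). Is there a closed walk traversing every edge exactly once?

Degrees: 1:4, 2:2, 3:2, 4:2, 5:4, 6:2, 7:2, 8:6, 9:4, 10:2, 11:2
All degrees are even and the non-isolated vertices are connected — an Eulerian circuit exists.

Yes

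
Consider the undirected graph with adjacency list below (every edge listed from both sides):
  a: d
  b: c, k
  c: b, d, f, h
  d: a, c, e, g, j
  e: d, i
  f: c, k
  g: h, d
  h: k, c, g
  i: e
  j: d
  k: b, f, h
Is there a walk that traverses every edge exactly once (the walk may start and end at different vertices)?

Degrees: a:1, b:2, c:4, d:5, e:2, f:2, g:2, h:3, i:1, j:1, k:3
Odd-degree vertices: a, d, h, i, j, k (6 total).
With 6 odd-degree vertices (more than two), no single trail can use every edge.

No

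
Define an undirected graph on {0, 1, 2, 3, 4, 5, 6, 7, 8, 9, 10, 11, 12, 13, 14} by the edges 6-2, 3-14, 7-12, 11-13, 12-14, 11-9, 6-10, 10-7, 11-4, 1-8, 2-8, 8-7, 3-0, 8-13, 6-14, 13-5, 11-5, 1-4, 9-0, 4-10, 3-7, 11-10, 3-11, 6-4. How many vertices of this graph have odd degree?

2

Degrees: 0:2, 1:2, 2:2, 3:4, 4:4, 5:2, 6:4, 7:4, 8:4, 9:2, 10:4, 11:6, 12:2, 13:3, 14:3
Odd-degree vertices: 13, 14.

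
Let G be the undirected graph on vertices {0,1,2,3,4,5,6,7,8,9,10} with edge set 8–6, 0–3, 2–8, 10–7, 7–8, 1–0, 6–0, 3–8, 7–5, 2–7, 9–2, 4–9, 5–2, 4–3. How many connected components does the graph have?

1

Component: {0, 1, 2, 3, 4, 5, 6, 7, 8, 9, 10}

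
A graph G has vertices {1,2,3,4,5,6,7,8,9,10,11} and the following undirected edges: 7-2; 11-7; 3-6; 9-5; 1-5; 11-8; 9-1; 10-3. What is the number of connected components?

Component: {4}
Component: {1, 5, 9}
Component: {3, 6, 10}
Component: {2, 7, 8, 11}

4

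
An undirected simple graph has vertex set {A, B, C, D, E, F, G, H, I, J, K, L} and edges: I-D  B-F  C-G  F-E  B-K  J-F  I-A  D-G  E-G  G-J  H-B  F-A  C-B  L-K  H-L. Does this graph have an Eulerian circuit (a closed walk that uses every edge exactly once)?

Yes

Degrees: A:2, B:4, C:2, D:2, E:2, F:4, G:4, H:2, I:2, J:2, K:2, L:2
All degrees are even and the non-isolated vertices are connected — an Eulerian circuit exists.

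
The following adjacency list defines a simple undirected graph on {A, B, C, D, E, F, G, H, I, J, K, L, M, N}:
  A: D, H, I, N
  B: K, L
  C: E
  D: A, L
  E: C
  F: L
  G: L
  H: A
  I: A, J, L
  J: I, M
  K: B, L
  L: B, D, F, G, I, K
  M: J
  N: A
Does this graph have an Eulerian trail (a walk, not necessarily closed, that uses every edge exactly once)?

No

Degrees: A:4, B:2, C:1, D:2, E:1, F:1, G:1, H:1, I:3, J:2, K:2, L:6, M:1, N:1
Odd-degree vertices: C, E, F, G, H, I, M, N (8 total).
With 8 odd-degree vertices (more than two), no single trail can use every edge.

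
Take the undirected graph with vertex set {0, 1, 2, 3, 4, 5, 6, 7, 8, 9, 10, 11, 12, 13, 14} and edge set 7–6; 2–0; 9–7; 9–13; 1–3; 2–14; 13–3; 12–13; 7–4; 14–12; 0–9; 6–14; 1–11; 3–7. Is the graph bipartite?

Yes

Color {2, 3, 4, 5, 6, 8, 9, 10, 11, 12} black and {0, 1, 7, 13, 14} white. No edge joins two same-colored vertices, so the graph is bipartite.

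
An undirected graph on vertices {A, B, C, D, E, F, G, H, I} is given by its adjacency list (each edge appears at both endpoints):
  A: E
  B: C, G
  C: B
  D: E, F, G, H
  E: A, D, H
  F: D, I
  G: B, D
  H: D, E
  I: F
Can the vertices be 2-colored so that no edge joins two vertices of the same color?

No

E-H-D-E is an odd cycle (length 3), and a bipartite graph can contain only even cycles.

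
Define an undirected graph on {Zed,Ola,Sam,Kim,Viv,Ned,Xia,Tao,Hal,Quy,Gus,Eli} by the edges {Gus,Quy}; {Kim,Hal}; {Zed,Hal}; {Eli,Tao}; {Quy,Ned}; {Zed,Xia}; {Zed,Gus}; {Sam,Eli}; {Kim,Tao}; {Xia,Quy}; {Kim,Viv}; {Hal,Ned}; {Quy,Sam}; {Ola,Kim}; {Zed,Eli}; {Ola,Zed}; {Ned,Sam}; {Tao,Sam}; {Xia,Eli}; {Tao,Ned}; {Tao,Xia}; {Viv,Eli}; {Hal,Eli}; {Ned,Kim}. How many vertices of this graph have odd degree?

4

Degrees: Zed:5, Ola:2, Sam:4, Kim:5, Viv:2, Ned:5, Xia:4, Tao:5, Hal:4, Quy:4, Gus:2, Eli:6
Odd-degree vertices: Zed, Kim, Ned, Tao.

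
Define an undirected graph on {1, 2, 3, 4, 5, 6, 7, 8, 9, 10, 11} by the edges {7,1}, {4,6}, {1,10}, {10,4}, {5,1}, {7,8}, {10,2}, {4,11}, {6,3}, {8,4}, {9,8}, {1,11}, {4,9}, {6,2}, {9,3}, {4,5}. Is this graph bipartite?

The cycle 4-9-8-4 has length 3, which is odd, so the graph is not bipartite.

No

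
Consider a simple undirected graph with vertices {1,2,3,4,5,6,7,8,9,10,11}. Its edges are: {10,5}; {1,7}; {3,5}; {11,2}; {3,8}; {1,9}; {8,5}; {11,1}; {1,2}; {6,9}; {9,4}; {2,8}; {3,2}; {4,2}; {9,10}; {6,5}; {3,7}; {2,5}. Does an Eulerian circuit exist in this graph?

Degrees: 1:4, 2:6, 3:4, 4:2, 5:5, 6:2, 7:2, 8:3, 9:4, 10:2, 11:2
Vertices with odd degree: 5, 8. An Eulerian circuit requires all degrees even.

No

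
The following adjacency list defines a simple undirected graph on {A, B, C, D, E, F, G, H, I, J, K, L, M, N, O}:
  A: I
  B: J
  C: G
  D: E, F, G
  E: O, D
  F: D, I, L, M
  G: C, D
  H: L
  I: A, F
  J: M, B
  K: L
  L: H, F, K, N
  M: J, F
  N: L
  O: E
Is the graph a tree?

|V| = 15, |E| = 14.
Connected and |E| = |V| - 1, which characterizes a tree.

Yes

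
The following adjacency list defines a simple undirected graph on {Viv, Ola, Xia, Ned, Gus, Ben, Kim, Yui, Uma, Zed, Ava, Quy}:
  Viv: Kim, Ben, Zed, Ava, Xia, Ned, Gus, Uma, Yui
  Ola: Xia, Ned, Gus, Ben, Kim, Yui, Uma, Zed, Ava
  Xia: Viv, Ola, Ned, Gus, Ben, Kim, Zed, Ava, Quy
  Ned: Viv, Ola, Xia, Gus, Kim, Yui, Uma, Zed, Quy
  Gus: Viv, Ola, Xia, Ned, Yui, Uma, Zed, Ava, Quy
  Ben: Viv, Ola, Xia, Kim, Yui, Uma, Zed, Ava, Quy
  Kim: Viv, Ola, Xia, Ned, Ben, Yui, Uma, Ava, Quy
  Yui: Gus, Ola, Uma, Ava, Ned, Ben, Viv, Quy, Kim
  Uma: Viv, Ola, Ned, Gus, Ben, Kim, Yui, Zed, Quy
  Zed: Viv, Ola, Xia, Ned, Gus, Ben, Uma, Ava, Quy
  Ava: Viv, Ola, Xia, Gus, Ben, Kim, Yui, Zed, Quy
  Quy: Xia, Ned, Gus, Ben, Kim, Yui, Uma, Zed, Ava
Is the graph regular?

Degrees: Viv:9, Ola:9, Xia:9, Ned:9, Gus:9, Ben:9, Kim:9, Yui:9, Uma:9, Zed:9, Ava:9, Quy:9
All degrees equal 9; the graph is regular.

Yes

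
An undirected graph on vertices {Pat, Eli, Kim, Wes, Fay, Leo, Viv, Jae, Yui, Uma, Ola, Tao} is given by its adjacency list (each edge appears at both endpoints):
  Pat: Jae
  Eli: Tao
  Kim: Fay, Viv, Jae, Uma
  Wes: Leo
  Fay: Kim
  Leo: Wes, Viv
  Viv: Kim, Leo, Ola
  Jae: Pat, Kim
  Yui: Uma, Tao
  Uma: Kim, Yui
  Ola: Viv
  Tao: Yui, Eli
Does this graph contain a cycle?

No

|V| = 12, |E| = 11, number of components = 1.
A forest on 12 vertices with 1 component has exactly 11 edges, which matches — so no cycle.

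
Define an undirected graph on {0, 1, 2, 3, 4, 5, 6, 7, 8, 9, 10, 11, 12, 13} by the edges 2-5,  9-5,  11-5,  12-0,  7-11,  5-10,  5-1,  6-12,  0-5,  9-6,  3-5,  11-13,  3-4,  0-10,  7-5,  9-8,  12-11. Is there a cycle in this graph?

The graph has 14 vertices, 17 edges, and 1 connected component.
One cycle is 5-7-11-5.

Yes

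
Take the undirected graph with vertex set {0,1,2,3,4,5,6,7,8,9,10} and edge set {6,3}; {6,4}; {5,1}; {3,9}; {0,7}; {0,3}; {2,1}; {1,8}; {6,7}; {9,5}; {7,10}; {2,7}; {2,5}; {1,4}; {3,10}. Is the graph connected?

Starting from 0 and exploring outward reaches every vertex (0, 3, 7, 6, 9, 10, 2, 4, 5, 1, 8); the graph is connected.

Yes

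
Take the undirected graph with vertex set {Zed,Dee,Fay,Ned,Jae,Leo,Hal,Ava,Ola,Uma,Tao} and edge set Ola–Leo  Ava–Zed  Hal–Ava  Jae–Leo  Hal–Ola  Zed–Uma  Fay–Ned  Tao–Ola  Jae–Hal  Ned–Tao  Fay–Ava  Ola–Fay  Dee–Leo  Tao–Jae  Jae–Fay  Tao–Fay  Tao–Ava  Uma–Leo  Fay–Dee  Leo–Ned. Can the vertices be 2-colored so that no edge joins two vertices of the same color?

No

The cycle Ola-Fay-Tao-Ola has length 3, which is odd, so the graph is not bipartite.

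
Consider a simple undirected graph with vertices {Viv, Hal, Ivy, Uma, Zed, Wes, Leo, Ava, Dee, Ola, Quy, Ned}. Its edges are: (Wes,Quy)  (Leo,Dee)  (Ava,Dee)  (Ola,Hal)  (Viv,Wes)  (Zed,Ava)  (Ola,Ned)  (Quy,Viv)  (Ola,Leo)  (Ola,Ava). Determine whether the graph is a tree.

|V| = 12, |E| = 10.
It is not connected, so it is not a tree.

No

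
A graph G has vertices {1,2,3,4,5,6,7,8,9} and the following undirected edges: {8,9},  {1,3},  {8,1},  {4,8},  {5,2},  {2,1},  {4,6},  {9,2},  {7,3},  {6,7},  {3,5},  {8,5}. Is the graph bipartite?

Yes

Partition the vertices as {2, 3, 6, 8} vs {1, 4, 5, 7, 9}. Each listed edge has one endpoint in each part, so the graph is bipartite.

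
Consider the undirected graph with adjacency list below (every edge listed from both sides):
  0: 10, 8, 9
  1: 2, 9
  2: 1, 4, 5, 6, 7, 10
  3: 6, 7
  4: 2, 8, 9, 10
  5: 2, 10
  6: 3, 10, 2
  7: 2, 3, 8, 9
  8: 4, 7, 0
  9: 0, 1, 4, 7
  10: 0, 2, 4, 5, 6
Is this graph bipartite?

No

The cycle 6-2-10-6 has length 3, which is odd, so the graph is not bipartite.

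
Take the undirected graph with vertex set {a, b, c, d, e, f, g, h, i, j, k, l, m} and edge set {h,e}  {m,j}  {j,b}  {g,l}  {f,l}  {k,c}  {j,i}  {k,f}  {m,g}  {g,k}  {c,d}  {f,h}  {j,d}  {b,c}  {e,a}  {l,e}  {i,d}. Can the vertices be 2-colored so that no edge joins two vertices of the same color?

j-i-d-j is an odd cycle (length 3), and a bipartite graph can contain only even cycles.

No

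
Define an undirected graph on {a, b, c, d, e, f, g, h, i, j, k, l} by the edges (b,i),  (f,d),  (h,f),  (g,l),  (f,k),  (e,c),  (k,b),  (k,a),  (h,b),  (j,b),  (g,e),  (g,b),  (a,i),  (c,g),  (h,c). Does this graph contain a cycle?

|V| = 12, |E| = 15, number of components = 1.
Since 15 > 12 - 1, a cycle must exist; for instance k-b-h-f-k.

Yes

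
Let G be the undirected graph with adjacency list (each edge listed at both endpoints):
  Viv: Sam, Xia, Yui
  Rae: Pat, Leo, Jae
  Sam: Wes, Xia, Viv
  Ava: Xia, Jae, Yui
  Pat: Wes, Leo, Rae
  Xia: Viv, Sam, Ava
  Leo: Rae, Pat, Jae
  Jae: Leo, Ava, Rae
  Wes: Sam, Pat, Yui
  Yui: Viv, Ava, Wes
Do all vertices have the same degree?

Yes

Degrees: Viv:3, Rae:3, Sam:3, Ava:3, Pat:3, Xia:3, Leo:3, Jae:3, Wes:3, Yui:3
Every vertex has degree 3, so the graph is 3-regular.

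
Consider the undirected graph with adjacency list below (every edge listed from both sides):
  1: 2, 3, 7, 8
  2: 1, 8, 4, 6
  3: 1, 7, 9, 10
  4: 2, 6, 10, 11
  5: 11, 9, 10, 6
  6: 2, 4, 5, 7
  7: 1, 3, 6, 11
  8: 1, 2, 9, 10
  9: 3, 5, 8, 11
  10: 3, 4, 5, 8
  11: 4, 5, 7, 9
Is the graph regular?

Degrees: 1:4, 2:4, 3:4, 4:4, 5:4, 6:4, 7:4, 8:4, 9:4, 10:4, 11:4
Every vertex has degree 4, so the graph is 4-regular.

Yes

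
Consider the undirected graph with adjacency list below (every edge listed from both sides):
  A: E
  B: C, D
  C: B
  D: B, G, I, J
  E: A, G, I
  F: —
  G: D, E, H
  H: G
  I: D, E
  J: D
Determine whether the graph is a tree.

The graph has 10 vertices and 9 edges.
It is not connected, so it is not a tree.

No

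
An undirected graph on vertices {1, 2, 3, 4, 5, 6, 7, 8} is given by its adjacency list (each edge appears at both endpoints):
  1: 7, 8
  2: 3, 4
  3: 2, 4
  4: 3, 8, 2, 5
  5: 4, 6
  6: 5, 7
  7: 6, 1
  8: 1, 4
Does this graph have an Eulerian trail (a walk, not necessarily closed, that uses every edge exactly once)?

Yes

Degrees: 1:2, 2:2, 3:2, 4:4, 5:2, 6:2, 7:2, 8:2
Odd-degree vertices: none (0 total).
With 0 odd-degree vertices and all edges in one connected piece, an Eulerian trail exists.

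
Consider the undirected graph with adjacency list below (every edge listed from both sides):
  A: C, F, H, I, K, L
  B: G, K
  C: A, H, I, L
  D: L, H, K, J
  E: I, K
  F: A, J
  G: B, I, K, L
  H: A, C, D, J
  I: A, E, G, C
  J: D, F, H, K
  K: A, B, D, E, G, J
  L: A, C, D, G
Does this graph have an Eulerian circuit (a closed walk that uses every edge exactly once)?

Yes

Degrees: A:6, B:2, C:4, D:4, E:2, F:2, G:4, H:4, I:4, J:4, K:6, L:4
Every vertex has even degree and the edges form a single connected piece, so an Eulerian circuit exists.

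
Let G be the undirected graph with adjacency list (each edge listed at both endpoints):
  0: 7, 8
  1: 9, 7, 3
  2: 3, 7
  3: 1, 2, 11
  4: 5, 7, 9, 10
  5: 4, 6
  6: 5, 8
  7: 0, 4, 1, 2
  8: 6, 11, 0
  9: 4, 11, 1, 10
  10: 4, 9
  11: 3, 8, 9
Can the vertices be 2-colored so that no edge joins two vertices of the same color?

No

9-10-4-9 is an odd cycle (length 3), and a bipartite graph can contain only even cycles.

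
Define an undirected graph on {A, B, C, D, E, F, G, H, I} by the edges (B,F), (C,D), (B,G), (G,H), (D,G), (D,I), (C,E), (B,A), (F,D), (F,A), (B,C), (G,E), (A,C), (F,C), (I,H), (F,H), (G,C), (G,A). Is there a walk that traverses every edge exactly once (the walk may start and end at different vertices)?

Yes

Degrees: A:4, B:4, C:6, D:4, E:2, F:5, G:6, H:3, I:2
Odd-degree vertices: F, H (2 total).
With 2 odd-degree vertices and all edges in one connected piece, an Eulerian trail exists (from F to H).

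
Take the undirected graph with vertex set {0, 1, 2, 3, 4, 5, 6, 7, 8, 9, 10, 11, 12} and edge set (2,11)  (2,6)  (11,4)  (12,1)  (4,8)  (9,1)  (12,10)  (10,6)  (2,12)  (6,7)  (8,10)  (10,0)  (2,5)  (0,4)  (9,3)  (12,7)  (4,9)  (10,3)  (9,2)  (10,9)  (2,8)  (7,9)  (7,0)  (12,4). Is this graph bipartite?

No

10-3-9-10 is an odd cycle (length 3), and a bipartite graph can contain only even cycles.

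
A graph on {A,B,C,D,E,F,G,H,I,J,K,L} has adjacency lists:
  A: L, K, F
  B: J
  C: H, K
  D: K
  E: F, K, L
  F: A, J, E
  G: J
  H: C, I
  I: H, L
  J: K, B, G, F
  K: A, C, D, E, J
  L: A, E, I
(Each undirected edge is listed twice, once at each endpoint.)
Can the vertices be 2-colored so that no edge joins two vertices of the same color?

A valid 2-coloring puts {B, F, G, H, K, L} on one side and {A, C, D, E, I, J} on the other; every edge crosses between the two sides.

Yes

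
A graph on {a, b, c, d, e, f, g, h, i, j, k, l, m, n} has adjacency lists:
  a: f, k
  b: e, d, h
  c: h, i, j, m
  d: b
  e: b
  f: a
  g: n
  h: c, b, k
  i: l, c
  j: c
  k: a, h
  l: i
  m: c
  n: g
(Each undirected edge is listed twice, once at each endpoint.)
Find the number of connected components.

2

Component: {g, n}
Component: {a, b, c, d, e, f, h, i, j, k, l, m}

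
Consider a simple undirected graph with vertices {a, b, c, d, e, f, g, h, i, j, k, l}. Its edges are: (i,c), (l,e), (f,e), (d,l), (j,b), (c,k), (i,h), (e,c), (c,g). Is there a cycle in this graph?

No

The graph has 12 vertices, 9 edges, and 3 connected components.
A forest on 12 vertices with 3 components has exactly 9 edges, which matches — so no cycle.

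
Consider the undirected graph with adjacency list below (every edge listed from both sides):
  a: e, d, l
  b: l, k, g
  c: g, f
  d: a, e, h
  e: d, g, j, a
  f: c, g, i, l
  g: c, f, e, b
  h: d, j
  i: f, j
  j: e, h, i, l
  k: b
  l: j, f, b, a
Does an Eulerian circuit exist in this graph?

No

Degrees: a:3, b:3, c:2, d:3, e:4, f:4, g:4, h:2, i:2, j:4, k:1, l:4
a, b, d, k have odd degree; an Eulerian circuit needs every degree to be even, so none exists.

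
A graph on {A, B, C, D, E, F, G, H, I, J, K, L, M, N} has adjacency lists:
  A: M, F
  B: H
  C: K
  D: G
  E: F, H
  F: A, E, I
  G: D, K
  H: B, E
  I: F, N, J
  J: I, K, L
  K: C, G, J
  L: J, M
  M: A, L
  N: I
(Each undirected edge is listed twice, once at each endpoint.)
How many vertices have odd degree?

8

Degrees: A:2, B:1, C:1, D:1, E:2, F:3, G:2, H:2, I:3, J:3, K:3, L:2, M:2, N:1
Odd-degree vertices: B, C, D, F, I, J, K, N.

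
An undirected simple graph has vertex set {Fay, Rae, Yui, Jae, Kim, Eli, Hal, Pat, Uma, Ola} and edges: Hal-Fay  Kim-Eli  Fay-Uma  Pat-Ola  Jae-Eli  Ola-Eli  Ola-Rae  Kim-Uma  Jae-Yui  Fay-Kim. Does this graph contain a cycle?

Yes

The graph has 10 vertices, 10 edges, and 1 connected component.
One cycle is Fay-Kim-Uma-Fay.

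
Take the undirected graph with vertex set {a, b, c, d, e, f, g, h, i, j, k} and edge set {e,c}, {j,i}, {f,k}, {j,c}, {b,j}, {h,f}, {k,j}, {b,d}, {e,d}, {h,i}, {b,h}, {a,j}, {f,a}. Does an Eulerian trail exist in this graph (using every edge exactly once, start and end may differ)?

Degrees: a:2, b:3, c:2, d:2, e:2, f:3, g:0, h:3, i:2, j:5, k:2
Odd-degree vertices: b, f, h, j (4 total).
With 4 odd-degree vertices (more than two), no single trail can use every edge.

No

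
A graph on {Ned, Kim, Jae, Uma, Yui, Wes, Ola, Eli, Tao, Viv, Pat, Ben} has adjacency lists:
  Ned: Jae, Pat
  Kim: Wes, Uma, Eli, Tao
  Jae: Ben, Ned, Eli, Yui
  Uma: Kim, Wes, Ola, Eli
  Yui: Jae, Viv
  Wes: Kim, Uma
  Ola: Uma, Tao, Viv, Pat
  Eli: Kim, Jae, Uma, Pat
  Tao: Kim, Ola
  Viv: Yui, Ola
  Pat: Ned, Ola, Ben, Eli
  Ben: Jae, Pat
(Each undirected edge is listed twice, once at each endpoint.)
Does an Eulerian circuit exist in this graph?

Degrees: Ned:2, Kim:4, Jae:4, Uma:4, Yui:2, Wes:2, Ola:4, Eli:4, Tao:2, Viv:2, Pat:4, Ben:2
All degrees are even and the non-isolated vertices are connected — an Eulerian circuit exists.

Yes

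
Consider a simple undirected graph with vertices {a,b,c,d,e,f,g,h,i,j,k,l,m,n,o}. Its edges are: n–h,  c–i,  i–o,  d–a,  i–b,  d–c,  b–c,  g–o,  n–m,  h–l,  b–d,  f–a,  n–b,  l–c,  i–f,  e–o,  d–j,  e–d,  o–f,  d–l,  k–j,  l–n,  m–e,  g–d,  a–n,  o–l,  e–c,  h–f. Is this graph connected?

Starting from a and exploring outward reaches every vertex (a, n, f, d, b, m, h, l, o, i, e, j, c, g, k); the graph is connected.

Yes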